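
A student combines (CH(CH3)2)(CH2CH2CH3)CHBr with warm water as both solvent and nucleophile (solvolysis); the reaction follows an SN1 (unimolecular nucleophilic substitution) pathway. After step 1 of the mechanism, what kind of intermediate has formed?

Step 1: The C–Br bond breaks with both electrons going to the bromide; Br⁻ leaves and a secondary carbocation remains.
After step 1 the species present is a secondary carbocation.

secondary carbocation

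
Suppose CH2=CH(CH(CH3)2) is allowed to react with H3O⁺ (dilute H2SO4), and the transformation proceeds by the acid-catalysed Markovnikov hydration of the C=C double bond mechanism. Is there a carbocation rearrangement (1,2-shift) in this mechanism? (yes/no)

yes

The first-formed carbocation is secondary.
The adjacent isopropyl carbon already bears 2 other carbon substituents and has a hydrogen to migrate; after a 1,2-hydride shift from that carbon the positive charge sits on a tertiary centre.
Tertiary is more stable than secondary, so the shift occurs.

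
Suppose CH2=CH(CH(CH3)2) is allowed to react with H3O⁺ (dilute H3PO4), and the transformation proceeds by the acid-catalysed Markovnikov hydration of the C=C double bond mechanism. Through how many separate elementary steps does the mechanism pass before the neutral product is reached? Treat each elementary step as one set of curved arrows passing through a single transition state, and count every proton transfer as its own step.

4

Step 1: The π electrons of the C=C bond attack a proton of H3O⁺; Markovnikov addition places the new C–H on the less-substituted alkene carbon, so the positive charge ends up on the more-substituted carbon — a secondary carbocation. H2O is released.
Step 2: A 1,2-hydride shift from the adjacent isopropyl carbon moves the positive charge from the secondary centre to an adjacent carbon, generating a more stable tertiary carbocation.
Step 3: A lone pair on the oxygen of H2O attacks the carbocation, forming a C–O bond and an oxonium ion (a protonated alcohol).
Step 4: Proton transfer from the O–H of the oxonium ion to H2O completes the catalytic cycle and yields the alcohol.
Total: 4 elementary steps.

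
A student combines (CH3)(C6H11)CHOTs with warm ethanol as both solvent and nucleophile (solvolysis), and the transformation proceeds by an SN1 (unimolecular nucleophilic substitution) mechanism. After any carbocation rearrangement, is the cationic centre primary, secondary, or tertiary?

tertiary

Step 1: Unassisted departure of TsO⁻ (taking the C–O bonding pair) generates a secondary carbocation.
Step 2: A 1,2-hydride shift from the adjacent cyclohexyl carbon moves the positive charge from the secondary centre to an adjacent carbon, generating a more stable tertiary carbocation.
The cation rearranges from secondary to tertiary via a 1,2-hydride shift from the adjacent cyclohexyl carbon; the tertiary cation is what reacts next.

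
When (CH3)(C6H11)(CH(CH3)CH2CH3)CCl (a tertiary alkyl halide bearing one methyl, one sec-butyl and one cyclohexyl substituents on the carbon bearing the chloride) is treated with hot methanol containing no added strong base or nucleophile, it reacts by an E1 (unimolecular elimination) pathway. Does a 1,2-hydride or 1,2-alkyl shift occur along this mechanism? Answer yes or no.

The first-formed carbocation is tertiary.
No single 1,2-shift to an adjacent carbon would produce a more-substituted cation than the one already present, so no rearrangement occurs.

no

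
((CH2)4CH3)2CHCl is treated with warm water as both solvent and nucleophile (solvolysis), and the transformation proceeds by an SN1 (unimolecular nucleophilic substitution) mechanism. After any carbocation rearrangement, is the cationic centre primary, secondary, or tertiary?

secondary

Step 1: Ionisation: the C–Cl σ-bond cleaves heterolytically; both bonding electrons depart with Cl⁻, leaving a secondary carbocation at the α-carbon.
No single 1,2-shift to an adjacent carbon would give a more-substituted cation, so no rearrangement occurs.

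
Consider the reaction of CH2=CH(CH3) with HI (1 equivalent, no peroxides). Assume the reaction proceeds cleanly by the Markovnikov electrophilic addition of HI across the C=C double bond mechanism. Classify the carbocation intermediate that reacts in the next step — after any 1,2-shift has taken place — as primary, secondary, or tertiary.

secondary

Step 1: The π electrons of the C=C bond attack a proton of HI; Markovnikov addition places the new C–H on the less-substituted alkene carbon, so the positive charge ends up on the more-substituted carbon — a secondary carbocation. The H–I bond breaks heterolytically, releasing I⁻.
No single 1,2-shift to an adjacent carbon would give a more-substituted cation, so no rearrangement occurs.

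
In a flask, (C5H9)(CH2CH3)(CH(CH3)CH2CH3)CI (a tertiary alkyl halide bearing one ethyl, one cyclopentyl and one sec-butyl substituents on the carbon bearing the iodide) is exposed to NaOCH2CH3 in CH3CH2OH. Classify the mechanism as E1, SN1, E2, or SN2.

E2

Conditions: a strong base with a tertiary substrate bearing a β-hydrogen.
These conditions are the textbook signature of the E2 pathway.
A strong (often hindered) base removes a β-H in concert with loss of the leaving group — bimolecular elimination.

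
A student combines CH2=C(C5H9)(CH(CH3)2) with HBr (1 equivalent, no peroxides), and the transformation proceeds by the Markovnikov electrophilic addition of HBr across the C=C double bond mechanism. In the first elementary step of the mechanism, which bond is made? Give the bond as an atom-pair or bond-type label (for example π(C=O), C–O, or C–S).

C–H

Step 1: Protonation of the alkene by HBr: the π bond acts as the nucleophile and picks up H⁺, giving the more stable (Markovnikov) tertiary carbocation. The H–Br bond breaks heterolytically, releasing Br⁻.
The bond formed in this step is the C–H bond.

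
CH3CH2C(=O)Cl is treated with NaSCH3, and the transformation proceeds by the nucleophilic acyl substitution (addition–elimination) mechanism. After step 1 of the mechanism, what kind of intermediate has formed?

Step 1: A lone pair on the S of CH3S⁻ attacks the electrophilic acyl carbon; the π(C=O) electrons move onto oxygen, giving a tetrahedral intermediate.
After step 1 the species present is a tetrahedral intermediate.

tetrahedral intermediate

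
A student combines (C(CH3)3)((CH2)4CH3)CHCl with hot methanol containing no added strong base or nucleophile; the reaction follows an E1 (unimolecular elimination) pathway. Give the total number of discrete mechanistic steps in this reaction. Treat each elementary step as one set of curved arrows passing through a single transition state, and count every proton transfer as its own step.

3

Step 1: Rate-determining heterolysis of the C–Cl bond gives Cl⁻ and a secondary carbocation.
Step 2: Carbocation rearrangement: a 1,2-methyl shift from the adjacent tert-butyl carbon converts the initially-formed secondary cation into the more stable tertiary cation.
Step 3: Loss of a β-proton to a methanol molecule of the solvent: the C–H bonding pair collapses toward the cationic carbon to form the C=C π bond, yielding the alkene.
Total: 3 elementary steps.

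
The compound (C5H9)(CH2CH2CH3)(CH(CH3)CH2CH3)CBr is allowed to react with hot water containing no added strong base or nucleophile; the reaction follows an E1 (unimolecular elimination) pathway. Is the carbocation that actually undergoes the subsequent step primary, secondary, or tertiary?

tertiary

Step 1: Unassisted departure of Br⁻ (taking the C–Br bonding pair) generates a tertiary carbocation.
No single 1,2-shift to an adjacent carbon would give a more-substituted cation, so no rearrangement occurs.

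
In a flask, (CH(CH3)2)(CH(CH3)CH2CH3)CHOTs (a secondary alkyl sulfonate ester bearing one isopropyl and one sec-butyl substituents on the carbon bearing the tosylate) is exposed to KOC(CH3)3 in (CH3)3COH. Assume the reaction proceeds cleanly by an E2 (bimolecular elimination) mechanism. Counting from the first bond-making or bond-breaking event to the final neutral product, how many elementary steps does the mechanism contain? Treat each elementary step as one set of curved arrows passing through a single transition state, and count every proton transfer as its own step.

1

Step 1: Concerted anti-periplanar elimination: (CH3)3CO⁻ abstracts a β-H while TsO⁻ leaves, and the C–H electrons become the new C=C π bond — all in a single transition state.
Total: 1 elementary step.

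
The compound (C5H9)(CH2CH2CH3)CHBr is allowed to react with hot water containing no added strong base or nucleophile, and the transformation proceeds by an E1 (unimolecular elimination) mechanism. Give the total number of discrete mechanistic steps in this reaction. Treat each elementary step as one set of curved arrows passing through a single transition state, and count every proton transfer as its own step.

3

Step 1: Rate-determining heterolysis of the C–Br bond gives Br⁻ and a secondary carbocation.
Step 2: A 1,2-hydride shift from the adjacent cyclopentyl carbon moves the positive charge from the secondary centre to an adjacent carbon, generating a more stable tertiary carbocation.
Step 3: A weak base (a water molecule from the solvent) removes a proton from a carbon adjacent to the cationic centre; the electrons of that C–H bond become the new π(C=C) bond, giving the alkene.
Total: 3 elementary steps.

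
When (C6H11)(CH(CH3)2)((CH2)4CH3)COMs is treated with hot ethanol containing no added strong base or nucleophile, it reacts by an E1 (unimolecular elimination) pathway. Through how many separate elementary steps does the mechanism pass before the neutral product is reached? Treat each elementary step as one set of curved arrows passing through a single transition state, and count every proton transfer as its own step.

Step 1: Ionisation: the C–O σ-bond cleaves heterolytically; both bonding electrons depart with MsO⁻, leaving a tertiary carbocation at the α-carbon.
(No 1,2-shift: no single shift to an adjacent carbon would give a more stable cation.)
Step 2: Loss of a β-proton to an ethanol molecule of the solvent: the C–H bonding pair collapses toward the cationic carbon to form the C=C π bond, yielding the alkene.
Total: 2 elementary steps.

2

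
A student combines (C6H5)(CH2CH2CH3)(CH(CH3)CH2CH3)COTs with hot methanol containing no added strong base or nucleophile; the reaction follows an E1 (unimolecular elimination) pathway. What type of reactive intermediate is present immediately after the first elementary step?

tertiary carbocation

Step 1: Ionisation: the C–O σ-bond cleaves heterolytically; both bonding electrons depart with TsO⁻, leaving a tertiary carbocation at the α-carbon.
After step 1 the species present is a tertiary carbocation.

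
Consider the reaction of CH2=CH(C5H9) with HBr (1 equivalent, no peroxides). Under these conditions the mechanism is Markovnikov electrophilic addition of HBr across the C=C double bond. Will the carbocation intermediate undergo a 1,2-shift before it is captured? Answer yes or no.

The first-formed carbocation is secondary.
The adjacent cyclopentyl carbon already bears 2 other carbon substituents and has a hydrogen to migrate; after a 1,2-hydride shift from that carbon the positive charge sits on a tertiary centre.
Tertiary is more stable than secondary, so the shift occurs.

yes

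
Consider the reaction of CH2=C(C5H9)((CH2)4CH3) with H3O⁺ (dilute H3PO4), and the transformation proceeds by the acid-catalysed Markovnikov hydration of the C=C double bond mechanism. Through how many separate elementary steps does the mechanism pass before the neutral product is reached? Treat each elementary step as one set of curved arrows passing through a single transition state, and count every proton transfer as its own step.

Step 1: Protonation of the alkene by H3O⁺: the π bond acts as the nucleophile and picks up H⁺, giving the more stable (Markovnikov) tertiary carbocation. H2O is released.
(No 1,2-shift: no single shift to an adjacent carbon would give a more stable cation.)
Step 2: Water acts as the nucleophile: an oxygen lone pair bonds to the cationic carbon, giving an oxonium-ion intermediate.
Step 3: Proton transfer from the O–H of the oxonium ion to H2O completes the catalytic cycle and yields the alcohol.
Total: 3 elementary steps.

3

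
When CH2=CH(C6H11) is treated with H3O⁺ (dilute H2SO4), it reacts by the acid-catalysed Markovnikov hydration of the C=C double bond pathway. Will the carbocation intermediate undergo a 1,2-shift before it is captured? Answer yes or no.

The first-formed carbocation is secondary.
The adjacent cyclohexyl carbon already bears 2 other carbon substituents and has a hydrogen to migrate; after a 1,2-hydride shift from that carbon the positive charge sits on a tertiary centre.
Tertiary is more stable than secondary, so the shift occurs.

yes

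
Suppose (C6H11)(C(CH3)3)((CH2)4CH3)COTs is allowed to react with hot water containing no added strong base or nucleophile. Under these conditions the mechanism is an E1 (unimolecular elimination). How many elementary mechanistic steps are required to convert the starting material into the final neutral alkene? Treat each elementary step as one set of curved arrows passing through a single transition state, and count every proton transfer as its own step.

2

Step 1: Ionisation: the C–O σ-bond cleaves heterolytically; both bonding electrons depart with TsO⁻, leaving a tertiary carbocation at the α-carbon.
(No 1,2-shift: no single shift to an adjacent carbon would give a more stable cation.)
Step 2: Loss of a β-proton to a water molecule of the solvent: the C–H bonding pair collapses toward the cationic carbon to form the C=C π bond, yielding the alkene.
Total: 2 elementary steps.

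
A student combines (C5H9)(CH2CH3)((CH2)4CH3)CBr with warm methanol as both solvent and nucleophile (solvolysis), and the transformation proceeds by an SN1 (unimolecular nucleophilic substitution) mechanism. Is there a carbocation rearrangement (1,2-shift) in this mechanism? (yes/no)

no

The first-formed carbocation is tertiary.
No single 1,2-shift to an adjacent carbon would produce a more-substituted cation than the one already present, so no rearrangement occurs.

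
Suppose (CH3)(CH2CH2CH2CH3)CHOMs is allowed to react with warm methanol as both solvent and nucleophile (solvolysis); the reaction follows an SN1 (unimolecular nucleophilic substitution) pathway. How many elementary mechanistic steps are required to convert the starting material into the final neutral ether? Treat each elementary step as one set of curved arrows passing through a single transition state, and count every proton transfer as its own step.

Step 1: Rate-determining heterolysis of the C–O bond gives MsO⁻ and a secondary carbocation.
(No 1,2-shift: no single shift to an adjacent carbon would give a more stable cation.)
Step 2: A lone pair on the oxygen of CH3OH attacks the carbocation, forming a new C–O σ-bond and an oxonium ion.
Step 3: Proton transfer from the O–H of the oxonium ion to a solvent molecule delivers the neutral ether.
Total: 3 elementary steps.

3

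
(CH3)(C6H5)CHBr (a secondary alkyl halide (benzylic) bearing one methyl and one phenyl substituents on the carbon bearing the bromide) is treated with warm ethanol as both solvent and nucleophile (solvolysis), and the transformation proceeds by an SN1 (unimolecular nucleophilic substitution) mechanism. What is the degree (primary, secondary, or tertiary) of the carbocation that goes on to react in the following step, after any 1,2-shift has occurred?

Step 1: Rate-determining heterolysis of the C–Br bond gives Br⁻ and a secondary carbocation.
No single 1,2-shift to an adjacent carbon would give a more-substituted cation, so no rearrangement occurs.

secondary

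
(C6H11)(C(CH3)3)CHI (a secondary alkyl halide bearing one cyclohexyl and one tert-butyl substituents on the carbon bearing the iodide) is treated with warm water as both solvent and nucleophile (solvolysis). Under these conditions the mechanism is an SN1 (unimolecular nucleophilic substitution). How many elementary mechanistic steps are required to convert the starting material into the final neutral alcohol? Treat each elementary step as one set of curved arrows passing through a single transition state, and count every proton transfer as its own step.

Step 1: Unassisted departure of I⁻ (taking the C–I bonding pair) generates a secondary carbocation.
Step 2: A hydride (H with its bonding pair) migrates from the adjacent cyclohexyl carbon to the cationic centre — a 1,2-hydride shift — upgrading the secondary cation to a tertiary one.
Step 3: Nucleophilic capture: the oxygen of H2O bonds to the cationic carbon, producing an oxonium-ion intermediate.
Step 4: Deprotonation of the oxonium oxygen by solvent water yields the neutral alcohol.
Total: 4 elementary steps.

4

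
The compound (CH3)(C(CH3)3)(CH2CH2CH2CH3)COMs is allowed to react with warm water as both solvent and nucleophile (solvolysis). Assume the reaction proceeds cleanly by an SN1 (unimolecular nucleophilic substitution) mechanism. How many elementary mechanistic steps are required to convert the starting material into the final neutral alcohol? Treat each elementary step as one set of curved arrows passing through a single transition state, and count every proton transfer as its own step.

3

Step 1: Unassisted departure of MsO⁻ (taking the C–O bonding pair) generates a tertiary carbocation.
(No 1,2-shift: no single shift to an adjacent carbon would give a more stable cation.)
Step 2: Nucleophilic capture: the oxygen of H2O bonds to the cationic carbon, producing an oxonium-ion intermediate.
Step 3: A second solvent molecule removes the proton on oxygen, giving the neutral alcohol product.
Total: 3 elementary steps.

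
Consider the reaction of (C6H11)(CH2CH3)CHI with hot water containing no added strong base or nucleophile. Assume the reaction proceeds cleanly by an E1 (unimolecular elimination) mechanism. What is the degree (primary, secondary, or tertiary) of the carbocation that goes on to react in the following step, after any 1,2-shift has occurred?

Step 1: The C–I bond breaks with both electrons going to the iodide; I⁻ leaves and a secondary carbocation remains.
Step 2: Carbocation rearrangement: a 1,2-hydride shift from the adjacent cyclohexyl carbon converts the initially-formed secondary cation into the more stable tertiary cation.
The cation rearranges from secondary to tertiary via a 1,2-hydride shift from the adjacent cyclohexyl carbon; the tertiary cation is what reacts next.

tertiary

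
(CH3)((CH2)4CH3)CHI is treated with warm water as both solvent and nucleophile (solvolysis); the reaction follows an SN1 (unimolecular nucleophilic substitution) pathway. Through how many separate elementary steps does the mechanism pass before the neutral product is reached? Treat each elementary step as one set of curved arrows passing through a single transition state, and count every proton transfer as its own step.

3

Step 1: The C–I bond breaks with both electrons going to the iodide; I⁻ leaves and a secondary carbocation remains.
(No 1,2-shift: no single shift to an adjacent carbon would give a more stable cation.)
Step 2: A lone pair on the oxygen of H2O attacks the carbocation, forming a new C–O σ-bond and an oxonium ion.
Step 3: Deprotonation of the oxonium oxygen by solvent water yields the neutral alcohol.
Total: 3 elementary steps.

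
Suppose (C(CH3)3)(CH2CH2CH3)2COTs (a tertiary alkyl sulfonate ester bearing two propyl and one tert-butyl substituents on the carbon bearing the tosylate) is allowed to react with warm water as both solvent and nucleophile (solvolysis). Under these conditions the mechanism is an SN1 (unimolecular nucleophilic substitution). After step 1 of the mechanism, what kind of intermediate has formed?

tertiary carbocation

Step 1: Unassisted departure of TsO⁻ (taking the C–O bonding pair) generates a tertiary carbocation.
After step 1 the species present is a tertiary carbocation.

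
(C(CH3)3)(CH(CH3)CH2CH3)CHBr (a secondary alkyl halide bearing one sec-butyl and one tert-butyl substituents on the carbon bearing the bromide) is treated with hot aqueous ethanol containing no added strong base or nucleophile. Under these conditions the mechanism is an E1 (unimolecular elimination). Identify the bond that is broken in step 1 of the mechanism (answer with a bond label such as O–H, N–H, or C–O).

C–Br

Step 1: The C–Br bond breaks with both electrons going to the bromide; Br⁻ leaves and a secondary carbocation remains.
The bond broken in this step is the C–Br bond.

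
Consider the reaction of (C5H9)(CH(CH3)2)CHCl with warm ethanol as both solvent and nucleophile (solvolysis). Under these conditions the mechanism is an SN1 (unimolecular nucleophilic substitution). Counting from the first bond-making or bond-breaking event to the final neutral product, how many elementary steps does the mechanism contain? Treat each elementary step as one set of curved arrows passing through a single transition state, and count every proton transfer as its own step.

4

Step 1: Unassisted departure of Cl⁻ (taking the C–Cl bonding pair) generates a secondary carbocation.
Step 2: Carbocation rearrangement: a 1,2-hydride shift from the adjacent cyclopentyl carbon converts the initially-formed secondary cation into the more stable tertiary cation.
Step 3: Nucleophilic capture: the oxygen of CH3CH2OH bonds to the cationic carbon, producing an oxonium-ion intermediate.
Step 4: Deprotonation of the oxonium oxygen by solvent ethanol yields the neutral ether.
Total: 4 elementary steps.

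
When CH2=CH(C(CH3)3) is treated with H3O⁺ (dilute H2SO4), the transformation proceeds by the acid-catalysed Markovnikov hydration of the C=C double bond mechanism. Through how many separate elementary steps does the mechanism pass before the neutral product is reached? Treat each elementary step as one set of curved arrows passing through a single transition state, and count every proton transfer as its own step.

4

Step 1: Protonation of the alkene by H3O⁺: the π bond acts as the nucleophile and picks up H⁺, giving the more stable (Markovnikov) secondary carbocation. H2O is released.
Step 2: Carbocation rearrangement: a 1,2-methyl shift from the adjacent tert-butyl carbon converts the initially-formed secondary cation into the more stable tertiary cation.
Step 3: Nucleophilic capture of the cation by H2O produces the protonated alcohol (an oxonium ion).
Step 4: H2O removes a proton from the oxonium oxygen, regenerating H3O⁺ and giving the neutral alcohol.
Total: 4 elementary steps.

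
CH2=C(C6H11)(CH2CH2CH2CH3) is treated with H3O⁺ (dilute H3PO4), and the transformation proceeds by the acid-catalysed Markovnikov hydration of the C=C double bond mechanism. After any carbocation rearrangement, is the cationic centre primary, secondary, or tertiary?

tertiary

Step 1: Electrophilic addition begins with the π(C=C) electrons forming a bond to the proton of H3O⁺. Following Markovnikov's rule, the resulting cation is tertiary. H2O is released.
No single 1,2-shift to an adjacent carbon would give a more-substituted cation, so no rearrangement occurs.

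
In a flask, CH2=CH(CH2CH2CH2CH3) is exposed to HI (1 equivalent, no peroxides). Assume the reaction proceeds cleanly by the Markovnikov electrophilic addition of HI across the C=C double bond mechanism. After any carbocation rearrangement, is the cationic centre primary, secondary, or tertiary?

Step 1: The π electrons of the C=C bond attack a proton of HI; Markovnikov addition places the new C–H on the less-substituted alkene carbon, so the positive charge ends up on the more-substituted carbon — a secondary carbocation. The H–I bond breaks heterolytically, releasing I⁻.
No single 1,2-shift to an adjacent carbon would give a more-substituted cation, so no rearrangement occurs.

secondary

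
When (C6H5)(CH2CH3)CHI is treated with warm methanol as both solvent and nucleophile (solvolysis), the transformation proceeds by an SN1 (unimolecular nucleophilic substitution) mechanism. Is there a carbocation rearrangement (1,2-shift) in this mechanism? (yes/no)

The first-formed carbocation is secondary.
No single 1,2-shift to an adjacent carbon would produce a more-substituted cation than the one already present, so no rearrangement occurs.

no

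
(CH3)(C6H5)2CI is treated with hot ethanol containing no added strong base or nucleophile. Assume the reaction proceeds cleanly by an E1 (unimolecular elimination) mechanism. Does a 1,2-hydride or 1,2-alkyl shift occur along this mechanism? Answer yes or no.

no

The first-formed carbocation is tertiary.
No single 1,2-shift to an adjacent carbon would produce a more-substituted cation than the one already present, so no rearrangement occurs.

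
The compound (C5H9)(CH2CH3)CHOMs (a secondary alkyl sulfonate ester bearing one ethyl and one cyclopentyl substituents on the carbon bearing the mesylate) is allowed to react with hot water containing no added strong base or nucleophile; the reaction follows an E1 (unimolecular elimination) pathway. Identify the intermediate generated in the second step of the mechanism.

tertiary carbocation

Step 1: Rate-determining heterolysis of the C–O bond gives MsO⁻ and a secondary carbocation.
Step 2: Carbocation rearrangement: a 1,2-hydride shift from the adjacent cyclopentyl carbon converts the initially-formed secondary cation into the more stable tertiary cation.
After step 2 the species present is a tertiary carbocation.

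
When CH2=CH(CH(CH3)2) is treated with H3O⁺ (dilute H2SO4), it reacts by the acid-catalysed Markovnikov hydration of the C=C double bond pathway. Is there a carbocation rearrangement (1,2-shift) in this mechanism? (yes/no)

yes

The first-formed carbocation is secondary.
The adjacent isopropyl carbon already bears 2 other carbon substituents and has a hydrogen to migrate; after a 1,2-hydride shift from that carbon the positive charge sits on a tertiary centre.
Tertiary is more stable than secondary, so the shift occurs.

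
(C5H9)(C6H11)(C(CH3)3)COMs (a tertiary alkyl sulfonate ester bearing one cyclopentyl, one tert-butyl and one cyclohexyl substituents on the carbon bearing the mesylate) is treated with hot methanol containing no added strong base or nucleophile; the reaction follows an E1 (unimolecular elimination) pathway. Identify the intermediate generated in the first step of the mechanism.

tertiary carbocation

Step 1: Rate-determining heterolysis of the C–O bond gives MsO⁻ and a tertiary carbocation.
After step 1 the species present is a tertiary carbocation.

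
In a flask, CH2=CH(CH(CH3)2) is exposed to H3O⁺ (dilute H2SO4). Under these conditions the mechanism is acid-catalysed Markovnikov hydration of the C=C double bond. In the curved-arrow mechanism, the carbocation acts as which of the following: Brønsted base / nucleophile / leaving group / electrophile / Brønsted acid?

Step 3: Water acts as the nucleophile: an oxygen lone pair bonds to the cationic carbon, giving an oxonium-ion intermediate.
The carbocation accepts an electron pair into an empty or π* orbital — it is the electrophile.

electrophile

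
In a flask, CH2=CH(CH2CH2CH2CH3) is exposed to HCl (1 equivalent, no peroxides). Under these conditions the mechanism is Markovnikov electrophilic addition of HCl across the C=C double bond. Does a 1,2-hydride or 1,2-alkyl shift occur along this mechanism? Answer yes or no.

The first-formed carbocation is secondary.
No single 1,2-shift to an adjacent carbon would produce a more-substituted cation than the one already present, so no rearrangement occurs.

no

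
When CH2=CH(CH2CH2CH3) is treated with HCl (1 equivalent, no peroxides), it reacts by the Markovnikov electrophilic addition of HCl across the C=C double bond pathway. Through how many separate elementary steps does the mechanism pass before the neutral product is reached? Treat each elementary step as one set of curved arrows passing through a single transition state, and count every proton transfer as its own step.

Step 1: Electrophilic addition begins with the π(C=C) electrons forming a bond to the proton of HCl. Following Markovnikov's rule, the resulting cation is secondary. The H–Cl bond breaks heterolytically, releasing Cl⁻.
(No 1,2-shift: no single shift to an adjacent carbon would give a more stable cation.)
Step 2: The Cl⁻ anion donates a lone pair to the carbocation, forming the new C–Cl σ-bond and giving the neutral alkyl halide.
Total: 2 elementary steps.

2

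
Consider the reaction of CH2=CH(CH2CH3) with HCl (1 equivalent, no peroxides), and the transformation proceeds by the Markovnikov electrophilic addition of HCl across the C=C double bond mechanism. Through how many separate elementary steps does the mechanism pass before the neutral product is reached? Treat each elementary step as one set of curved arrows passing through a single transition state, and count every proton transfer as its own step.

Step 1: Electrophilic addition begins with the π(C=C) electrons forming a bond to the proton of HCl. Following Markovnikov's rule, the resulting cation is secondary. The H–Cl bond breaks heterolytically, releasing Cl⁻.
(No 1,2-shift: no single shift to an adjacent carbon would give a more stable cation.)
Step 2: The Cl⁻ anion donates a lone pair to the carbocation, forming the new C–Cl σ-bond and giving the neutral alkyl halide.
Total: 2 elementary steps.

2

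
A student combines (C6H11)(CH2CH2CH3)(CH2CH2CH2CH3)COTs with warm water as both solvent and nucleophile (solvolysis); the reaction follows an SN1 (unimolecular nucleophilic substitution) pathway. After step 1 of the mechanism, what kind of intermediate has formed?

Step 1: Ionisation: the C–O σ-bond cleaves heterolytically; both bonding electrons depart with TsO⁻, leaving a tertiary carbocation at the α-carbon.
After step 1 the species present is a tertiary carbocation.

tertiary carbocation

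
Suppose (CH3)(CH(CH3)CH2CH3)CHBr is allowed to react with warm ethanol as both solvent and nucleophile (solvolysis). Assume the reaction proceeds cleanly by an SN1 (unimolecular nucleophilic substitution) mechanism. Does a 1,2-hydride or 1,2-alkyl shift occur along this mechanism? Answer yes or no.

yes

The first-formed carbocation is secondary.
The adjacent sec-butyl carbon already bears 2 other carbon substituents and has a hydrogen to migrate; after a 1,2-hydride shift from that carbon the positive charge sits on a tertiary centre.
Tertiary is more stable than secondary, so the shift occurs.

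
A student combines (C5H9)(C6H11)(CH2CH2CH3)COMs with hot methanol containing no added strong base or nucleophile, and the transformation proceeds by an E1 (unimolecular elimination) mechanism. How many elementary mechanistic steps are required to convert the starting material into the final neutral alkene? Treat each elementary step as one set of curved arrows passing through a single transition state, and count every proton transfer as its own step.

2

Step 1: The C–O bond breaks with both electrons going to the mesylate; MsO⁻ leaves and a tertiary carbocation remains.
(No 1,2-shift: no single shift to an adjacent carbon would give a more stable cation.)
Step 2: Loss of a β-proton to a methanol molecule of the solvent: the C–H bonding pair collapses toward the cationic carbon to form the C=C π bond, yielding the alkene.
Total: 2 elementary steps.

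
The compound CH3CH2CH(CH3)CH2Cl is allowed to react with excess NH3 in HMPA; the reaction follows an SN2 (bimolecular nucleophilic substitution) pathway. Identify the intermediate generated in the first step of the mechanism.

Step 1: A lone pair on the N of NH3 attacks the α-carbon from the back side while the C–Cl bond breaks; both bonding electrons leave with Cl⁻. The product of this concerted step is an alkylammonium ion.
After step 1 the species present is an ammonium ion.

ammonium ion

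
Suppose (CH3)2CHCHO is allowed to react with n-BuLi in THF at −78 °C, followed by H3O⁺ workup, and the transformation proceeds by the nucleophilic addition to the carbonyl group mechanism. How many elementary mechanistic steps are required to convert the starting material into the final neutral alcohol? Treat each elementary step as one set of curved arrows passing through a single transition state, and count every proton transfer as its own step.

Step 1: the carbanion-like carbon of n-BuLi attacks the sp² carbonyl carbon; the C=O π bond breaks and the electrons end up as a lone pair on the alkoxide oxygen of the tetrahedral intermediate.
Step 2: Protonation of the alkoxide by H3O⁺ workup furnishes an alcohol.
Total: 2 elementary steps.

2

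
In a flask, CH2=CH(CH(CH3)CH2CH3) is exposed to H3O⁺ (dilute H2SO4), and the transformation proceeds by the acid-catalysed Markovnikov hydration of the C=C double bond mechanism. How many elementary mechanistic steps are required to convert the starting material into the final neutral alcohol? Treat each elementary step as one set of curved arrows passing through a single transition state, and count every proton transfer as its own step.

Step 1: Electrophilic addition begins with the π(C=C) electrons forming a bond to the proton of H3O⁺. Following Markovnikov's rule, the resulting cation is secondary. H2O is released.
Step 2: A hydride (H with its bonding pair) migrates from the adjacent sec-butyl carbon to the cationic centre — a 1,2-hydride shift — upgrading the secondary cation to a tertiary one.
Step 3: A lone pair on the oxygen of H2O attacks the carbocation, forming a C–O bond and an oxonium ion (a protonated alcohol).
Step 4: Deprotonation of the oxonium ion by a water molecule delivers the neutral alcohol and regenerates the acid catalyst.
Total: 4 elementary steps.

4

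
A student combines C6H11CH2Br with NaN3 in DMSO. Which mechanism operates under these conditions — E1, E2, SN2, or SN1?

SN2

Conditions: a primary substrate with a strong nucleophile in the polar aprotic solvent DMSO.
These conditions are the textbook signature of the SN2 pathway.
An unhindered substrate with a strong nucleophile in a polar aprotic solvent favours one-step backside displacement.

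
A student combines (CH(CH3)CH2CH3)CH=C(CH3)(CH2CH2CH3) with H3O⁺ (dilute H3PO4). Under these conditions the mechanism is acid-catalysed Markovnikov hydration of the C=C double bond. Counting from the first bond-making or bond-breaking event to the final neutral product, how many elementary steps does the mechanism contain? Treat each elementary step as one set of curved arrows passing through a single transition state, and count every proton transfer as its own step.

Step 1: Protonation of the alkene by H3O⁺: the π bond acts as the nucleophile and picks up H⁺, giving the more stable (Markovnikov) tertiary carbocation. H2O is released.
(No 1,2-shift: no single shift to an adjacent carbon would give a more stable cation.)
Step 2: A lone pair on the oxygen of H2O attacks the carbocation, forming a C–O bond and an oxonium ion (a protonated alcohol).
Step 3: Deprotonation of the oxonium ion by a water molecule delivers the neutral alcohol and regenerates the acid catalyst.
Total: 3 elementary steps.

3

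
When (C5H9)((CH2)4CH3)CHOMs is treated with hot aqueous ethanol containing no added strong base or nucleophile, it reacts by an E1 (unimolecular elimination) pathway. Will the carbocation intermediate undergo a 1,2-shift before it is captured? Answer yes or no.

yes

The first-formed carbocation is secondary.
The adjacent cyclopentyl carbon already bears 2 other carbon substituents and has a hydrogen to migrate; after a 1,2-hydride shift from that carbon the positive charge sits on a tertiary centre.
Tertiary is more stable than secondary, so the shift occurs.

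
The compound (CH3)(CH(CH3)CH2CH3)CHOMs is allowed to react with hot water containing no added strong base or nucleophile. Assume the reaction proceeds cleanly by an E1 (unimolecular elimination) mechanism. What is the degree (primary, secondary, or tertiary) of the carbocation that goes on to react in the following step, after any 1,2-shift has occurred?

tertiary

Step 1: The C–O bond breaks with both electrons going to the mesylate; MsO⁻ leaves and a secondary carbocation remains.
Step 2: A 1,2-hydride shift from the adjacent sec-butyl carbon moves the positive charge from the secondary centre to an adjacent carbon, generating a more stable tertiary carbocation.
The cation rearranges from secondary to tertiary via a 1,2-hydride shift from the adjacent sec-butyl carbon; the tertiary cation is what reacts next.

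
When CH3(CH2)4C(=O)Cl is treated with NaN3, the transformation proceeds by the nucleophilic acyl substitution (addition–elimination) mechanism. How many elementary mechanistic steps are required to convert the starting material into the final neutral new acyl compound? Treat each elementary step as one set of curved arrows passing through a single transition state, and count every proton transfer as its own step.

Step 1: N3⁻ adds to the carbonyl carbon; the C=O π electrons shift onto oxygen and a tetrahedral alkoxide intermediate forms.
Step 2: Collapse of the tetrahedral intermediate: the alkoxide oxygen pushes its lone pair back to re-form C=O while Cl⁻ leaves.
Total: 2 elementary steps.

2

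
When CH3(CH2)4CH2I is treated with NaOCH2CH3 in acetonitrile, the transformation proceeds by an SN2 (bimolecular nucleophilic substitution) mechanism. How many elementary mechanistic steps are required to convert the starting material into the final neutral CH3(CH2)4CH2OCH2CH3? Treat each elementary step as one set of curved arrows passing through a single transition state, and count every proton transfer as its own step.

1

Step 1: CH3CH2O⁻ attacks the back face of the α-carbon while I⁻ departs with the C–I bonding pair — a single concerted displacement through a pentacoordinate transition state.
Total: 1 elementary step.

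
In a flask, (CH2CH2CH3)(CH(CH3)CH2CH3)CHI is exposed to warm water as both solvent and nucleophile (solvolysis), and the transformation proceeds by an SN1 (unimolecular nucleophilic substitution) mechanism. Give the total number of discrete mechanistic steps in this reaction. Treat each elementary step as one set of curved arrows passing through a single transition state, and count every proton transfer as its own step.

4

Step 1: Unassisted departure of I⁻ (taking the C–I bonding pair) generates a secondary carbocation.
Step 2: A hydride (H with its bonding pair) migrates from the adjacent sec-butyl carbon to the cationic centre — a 1,2-hydride shift — upgrading the secondary cation to a tertiary one.
Step 3: Nucleophilic capture: the oxygen of H2O bonds to the cationic carbon, producing an oxonium-ion intermediate.
Step 4: A second solvent molecule removes the proton on oxygen, giving the neutral alcohol product.
Total: 4 elementary steps.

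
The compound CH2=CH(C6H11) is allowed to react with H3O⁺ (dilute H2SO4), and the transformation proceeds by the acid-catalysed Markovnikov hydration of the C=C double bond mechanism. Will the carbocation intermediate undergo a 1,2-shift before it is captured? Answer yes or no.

yes

The first-formed carbocation is secondary.
The adjacent cyclohexyl carbon already bears 2 other carbon substituents and has a hydrogen to migrate; after a 1,2-hydride shift from that carbon the positive charge sits on a tertiary centre.
Tertiary is more stable than secondary, so the shift occurs.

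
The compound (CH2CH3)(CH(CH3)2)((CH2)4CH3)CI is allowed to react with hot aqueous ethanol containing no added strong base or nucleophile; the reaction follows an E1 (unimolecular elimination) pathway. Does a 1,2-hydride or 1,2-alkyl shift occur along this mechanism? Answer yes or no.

The first-formed carbocation is tertiary.
No single 1,2-shift to an adjacent carbon would produce a more-substituted cation than the one already present, so no rearrangement occurs.

no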